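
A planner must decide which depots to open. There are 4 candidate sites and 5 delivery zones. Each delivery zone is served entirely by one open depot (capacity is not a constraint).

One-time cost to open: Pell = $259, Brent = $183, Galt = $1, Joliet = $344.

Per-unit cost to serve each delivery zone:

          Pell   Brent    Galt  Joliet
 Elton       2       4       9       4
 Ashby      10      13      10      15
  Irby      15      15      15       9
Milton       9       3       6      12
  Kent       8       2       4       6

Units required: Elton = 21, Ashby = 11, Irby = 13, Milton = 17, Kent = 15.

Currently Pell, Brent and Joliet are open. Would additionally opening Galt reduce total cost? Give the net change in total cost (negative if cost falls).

Current service cost with {Pell, Brent, Joliet}: 350.
Adding Galt: each delivery zone re-picks its cheapest; new service cost 350, saving 0.
Extra fixed cost: 1. Net change = 1 − 0 = 1.
(Totals: 1136 → 1137.)

No — net change +1 (cost rises by 1).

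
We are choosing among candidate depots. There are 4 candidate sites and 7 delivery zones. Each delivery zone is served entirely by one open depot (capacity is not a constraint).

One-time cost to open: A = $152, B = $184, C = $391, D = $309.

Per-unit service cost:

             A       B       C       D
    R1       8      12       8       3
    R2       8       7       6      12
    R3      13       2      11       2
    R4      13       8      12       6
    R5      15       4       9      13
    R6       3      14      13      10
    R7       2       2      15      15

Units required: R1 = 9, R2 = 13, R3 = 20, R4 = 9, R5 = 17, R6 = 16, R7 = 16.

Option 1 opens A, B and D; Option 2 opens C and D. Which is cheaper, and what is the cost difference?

Option 1: {A, B, D}: R1→D 3·9=27, R2→B 7·13=91, R3→B 2·20=40, R4→D 6·9=54, R5→B 4·17=68, R6→A 3·16=48, R7→A 2·16=32. Service 360; fixed 645; total 1005.
Option 2: {C, D}: R1→D 3·9=27, R2→C 6·13=78, R3→D 2·20=40, R4→D 6·9=54, R5→C 9·17=153, R6→D 10·16=160, R7→C 15·16=240. Service 752; fixed 700; total 1452.
Difference: |1005 − 1452| = 447.

Option 1 is cheaper by 447.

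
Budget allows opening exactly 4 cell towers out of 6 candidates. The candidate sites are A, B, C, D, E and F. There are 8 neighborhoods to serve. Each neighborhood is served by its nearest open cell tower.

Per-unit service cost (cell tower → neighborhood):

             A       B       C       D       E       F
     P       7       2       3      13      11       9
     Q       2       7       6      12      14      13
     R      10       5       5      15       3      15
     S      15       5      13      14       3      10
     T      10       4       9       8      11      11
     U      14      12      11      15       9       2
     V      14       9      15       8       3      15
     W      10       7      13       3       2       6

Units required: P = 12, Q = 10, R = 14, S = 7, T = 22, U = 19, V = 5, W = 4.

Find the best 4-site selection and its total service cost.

With exactly 4 open, each neighborhood uses its cheapest among the chosen.
{A, B, E, F}: P→B 2·12=24, Q→A 2·10=20, R→E 3·14=42, S→E 3·7=21, T→B 4·22=88, U→F 2·19=38, V→E 3·5=15, W→E 2·4=8. Service cost 256.
{B, C, E, F}: service cost 296
{B, D, E, F}: service cost 306
Among all 15 size-4 choices, {A, B, E, F} is lowest.

Choose A, B, E and F; total service cost 256.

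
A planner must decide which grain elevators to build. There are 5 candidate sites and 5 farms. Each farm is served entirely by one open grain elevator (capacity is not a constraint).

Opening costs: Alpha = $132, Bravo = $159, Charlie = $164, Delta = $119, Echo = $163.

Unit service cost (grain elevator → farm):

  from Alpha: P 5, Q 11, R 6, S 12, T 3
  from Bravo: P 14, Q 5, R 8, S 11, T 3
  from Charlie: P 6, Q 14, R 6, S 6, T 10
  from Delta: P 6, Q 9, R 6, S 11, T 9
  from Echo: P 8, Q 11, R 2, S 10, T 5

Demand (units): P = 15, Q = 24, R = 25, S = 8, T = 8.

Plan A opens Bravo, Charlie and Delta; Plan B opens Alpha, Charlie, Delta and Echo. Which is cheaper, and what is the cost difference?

Plan A: {Bravo, Charlie, Delta}: P→Charlie 6·15=90, Q→Bravo 5·24=120, R→Charlie 6·25=150, S→Charlie 6·8=48, T→Bravo 3·8=24. Service 432; fixed 442; total 874.
Plan B: {Alpha, Charlie, Delta, Echo}: P→Alpha 5·15=75, Q→Delta 9·24=216, R→Echo 2·25=50, S→Charlie 6·8=48, T→Alpha 3·8=24. Service 413; fixed 578; total 991.
Difference: |874 − 991| = 117.

Plan A is cheaper by 117.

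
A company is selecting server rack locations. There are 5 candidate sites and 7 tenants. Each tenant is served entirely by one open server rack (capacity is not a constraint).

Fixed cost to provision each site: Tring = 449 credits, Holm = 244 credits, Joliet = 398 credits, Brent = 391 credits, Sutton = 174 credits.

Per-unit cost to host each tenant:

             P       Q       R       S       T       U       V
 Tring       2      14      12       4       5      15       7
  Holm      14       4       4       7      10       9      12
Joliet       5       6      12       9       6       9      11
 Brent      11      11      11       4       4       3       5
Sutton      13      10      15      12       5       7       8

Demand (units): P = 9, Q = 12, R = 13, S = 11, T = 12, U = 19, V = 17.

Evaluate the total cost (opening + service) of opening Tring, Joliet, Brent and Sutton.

Each tenant is assigned to its cheapest site among the open ones.
{Tring, Joliet, Brent, Sutton}: P→Tring 2·9=18, Q→Joliet 6·12=72, R→Brent 11·13=143, S→Tring 4·11=44, T→Brent 4·12=48, U→Brent 3·19=57, V→Brent 5·17=85. Service 467; fixed 1412; total 1879.

Total cost: 1879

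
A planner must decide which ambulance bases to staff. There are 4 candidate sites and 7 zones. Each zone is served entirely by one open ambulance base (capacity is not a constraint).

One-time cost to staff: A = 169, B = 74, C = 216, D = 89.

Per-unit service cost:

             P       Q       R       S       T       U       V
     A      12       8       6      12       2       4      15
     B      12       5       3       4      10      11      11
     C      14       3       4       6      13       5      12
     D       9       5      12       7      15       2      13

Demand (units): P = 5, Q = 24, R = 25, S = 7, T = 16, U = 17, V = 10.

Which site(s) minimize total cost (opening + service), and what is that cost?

For any fixed open set, each zone goes to its cheapest open site; total = fixed + service.
{B, D}: P→D 9·5=45, Q→B 5·24=120, R→B 3·25=75, S→B 4·7=28, T→B 10·16=160, U→D 2·17=34, V→B 11·10=110. Service 572; fixed 163; total 735.
{A, B}: P→A 12·5=60, Q→B 5·24=120, R→B 3·25=75, S→B 4·7=28, T→A 2·16=32, U→A 4·17=68, V→B 11·10=110. Service 493; fixed 243; total 736.
{A, B, D}: service 444 + fixed 332 = 776
{A, B, C, D}: service 396 + fixed 548 = 944
No other subset beats 735.

Open B and D; minimum total cost 735.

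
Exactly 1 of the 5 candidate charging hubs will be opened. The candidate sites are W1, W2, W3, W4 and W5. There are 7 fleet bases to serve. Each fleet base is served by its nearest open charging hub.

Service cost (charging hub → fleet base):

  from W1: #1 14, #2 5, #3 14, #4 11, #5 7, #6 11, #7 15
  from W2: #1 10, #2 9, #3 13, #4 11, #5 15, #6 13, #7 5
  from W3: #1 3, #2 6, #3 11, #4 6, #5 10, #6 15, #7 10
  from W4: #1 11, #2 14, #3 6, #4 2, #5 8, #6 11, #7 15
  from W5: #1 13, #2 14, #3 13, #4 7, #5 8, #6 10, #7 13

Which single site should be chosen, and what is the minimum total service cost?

Choose W3 only; total service cost 61.

With exactly 1 open, each fleet base uses its cheapest among the chosen.
{W3}: #1→W3 3, #2→W3 6, #3→W3 11, #4→W3 6, #5→W3 10, #6→W3 15, #7→W3 10. Service cost 61.
{W4}: service cost 67
{W2}: service cost 76
Among all 5 size-1 choices, {W3} is lowest.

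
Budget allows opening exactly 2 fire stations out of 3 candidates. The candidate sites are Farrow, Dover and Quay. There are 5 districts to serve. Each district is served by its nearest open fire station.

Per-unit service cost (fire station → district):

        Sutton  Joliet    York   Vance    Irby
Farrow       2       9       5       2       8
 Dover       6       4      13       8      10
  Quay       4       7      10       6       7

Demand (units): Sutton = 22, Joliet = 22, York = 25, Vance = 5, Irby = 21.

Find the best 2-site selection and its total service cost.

With exactly 2 open, each district uses its cheapest among the chosen.
{Farrow, Dover}: Sutton→Farrow 2·22=44, Joliet→Dover 4·22=88, York→Farrow 5·25=125, Vance→Farrow 2·5=10, Irby→Farrow 8·21=168. Service cost 435.
{Farrow, Quay}: service cost 480
{Dover, Quay}: service cost 603
Among all 3 size-2 choices, {Farrow, Dover} is lowest.

Choose Farrow and Dover; total service cost 435.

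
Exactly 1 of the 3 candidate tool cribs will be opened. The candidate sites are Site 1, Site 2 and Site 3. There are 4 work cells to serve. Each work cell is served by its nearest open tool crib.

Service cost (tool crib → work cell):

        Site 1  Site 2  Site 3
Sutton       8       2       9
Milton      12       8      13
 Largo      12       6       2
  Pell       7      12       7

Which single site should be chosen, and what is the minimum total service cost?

Choose Site 2 only; total service cost 28.

With exactly 1 open, each work cell uses its cheapest among the chosen.
{Site 2}: Sutton→Site 2 2, Milton→Site 2 8, Largo→Site 2 6, Pell→Site 2 12. Service cost 28.
{Site 3}: service cost 31
{Site 1}: service cost 39
Among all 3 size-1 choices, {Site 2} is lowest.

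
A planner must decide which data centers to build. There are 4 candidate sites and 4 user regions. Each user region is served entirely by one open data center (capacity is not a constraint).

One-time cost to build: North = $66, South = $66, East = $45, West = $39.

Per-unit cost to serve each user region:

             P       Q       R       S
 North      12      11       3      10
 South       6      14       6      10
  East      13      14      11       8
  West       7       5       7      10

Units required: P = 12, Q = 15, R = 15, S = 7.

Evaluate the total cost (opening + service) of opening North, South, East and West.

Each user region is assigned to its cheapest site among the open ones.
{North, South, East, West}: P→South 6·12=72, Q→West 5·15=75, R→North 3·15=45, S→East 8·7=56. Service 248; fixed 216; total 464.

Total cost: 464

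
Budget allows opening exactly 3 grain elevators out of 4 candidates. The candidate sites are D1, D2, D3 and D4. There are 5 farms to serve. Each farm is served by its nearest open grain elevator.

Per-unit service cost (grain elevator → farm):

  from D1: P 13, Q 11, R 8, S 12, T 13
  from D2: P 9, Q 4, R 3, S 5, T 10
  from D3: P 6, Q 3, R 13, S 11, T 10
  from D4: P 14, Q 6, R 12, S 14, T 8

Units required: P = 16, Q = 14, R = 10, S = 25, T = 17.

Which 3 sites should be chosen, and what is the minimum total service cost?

Choose D2, D3 and D4; total service cost 429.

With exactly 3 open, each farm uses its cheapest among the chosen.
{D2, D3, D4}: P→D3 6·16=96, Q→D3 3·14=42, R→D2 3·10=30, S→D2 5·25=125, T→D4 8·17=136. Service cost 429.
{D1, D2, D3}: service cost 463
{D1, D2, D4}: service cost 491
Among all 4 size-3 choices, {D2, D3, D4} is lowest.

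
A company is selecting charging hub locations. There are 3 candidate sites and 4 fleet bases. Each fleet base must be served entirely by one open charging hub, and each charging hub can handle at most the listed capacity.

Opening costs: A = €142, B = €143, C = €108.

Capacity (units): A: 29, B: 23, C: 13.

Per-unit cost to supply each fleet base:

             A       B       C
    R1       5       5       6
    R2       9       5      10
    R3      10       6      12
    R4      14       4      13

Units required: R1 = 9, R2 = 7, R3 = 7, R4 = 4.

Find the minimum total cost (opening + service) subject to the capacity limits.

Minimum total cost: 376

Open {A}: R1→A 5·9=45, R2→A 9·7=63, R3→A 10·7=70, R4→A 14·4=56.
Loads: A carries 27/29. Service 234; fixed 142; total 376.
Next best feasible plan costs 398.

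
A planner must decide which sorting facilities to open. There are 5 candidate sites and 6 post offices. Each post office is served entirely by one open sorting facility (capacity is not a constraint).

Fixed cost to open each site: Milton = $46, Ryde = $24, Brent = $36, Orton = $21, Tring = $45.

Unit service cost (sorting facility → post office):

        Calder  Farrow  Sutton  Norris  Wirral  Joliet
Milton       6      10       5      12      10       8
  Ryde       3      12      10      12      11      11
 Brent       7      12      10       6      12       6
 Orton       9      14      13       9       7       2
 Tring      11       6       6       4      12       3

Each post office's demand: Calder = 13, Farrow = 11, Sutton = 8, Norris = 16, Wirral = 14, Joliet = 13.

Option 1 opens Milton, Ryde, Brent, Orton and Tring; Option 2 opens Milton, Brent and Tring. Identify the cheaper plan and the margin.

Option 1: {Milton, Ryde, Brent, Orton, Tring}: Calder→Ryde 3·13=39, Farrow→Tring 6·11=66, Sutton→Milton 5·8=40, Norris→Tring 4·16=64, Wirral→Orton 7·14=98, Joliet→Orton 2·13=26. Service 333; fixed 172; total 505.
Option 2: {Milton, Brent, Tring}: Calder→Milton 6·13=78, Farrow→Tring 6·11=66, Sutton→Milton 5·8=40, Norris→Tring 4·16=64, Wirral→Milton 10·14=140, Joliet→Tring 3·13=39. Service 427; fixed 127; total 554.
Difference: |505 − 554| = 49.

Option 1 is cheaper by 49.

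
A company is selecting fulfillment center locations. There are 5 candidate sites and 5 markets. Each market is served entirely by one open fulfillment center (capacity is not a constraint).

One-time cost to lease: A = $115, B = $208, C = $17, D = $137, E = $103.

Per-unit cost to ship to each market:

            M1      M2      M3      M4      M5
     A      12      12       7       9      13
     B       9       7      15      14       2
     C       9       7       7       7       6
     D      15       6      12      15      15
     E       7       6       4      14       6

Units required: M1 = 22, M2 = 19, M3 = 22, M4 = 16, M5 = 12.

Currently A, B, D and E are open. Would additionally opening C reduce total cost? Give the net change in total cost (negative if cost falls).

Current service cost with {A, B, D, E}: 524.
Adding C: each market re-picks its cheapest; new service cost 492, saving 32.
Extra fixed cost: 17. Net change = 17 − 32 = -15.
(Totals: 1087 → 1072.)

Yes — net change −15 (cost falls by 15).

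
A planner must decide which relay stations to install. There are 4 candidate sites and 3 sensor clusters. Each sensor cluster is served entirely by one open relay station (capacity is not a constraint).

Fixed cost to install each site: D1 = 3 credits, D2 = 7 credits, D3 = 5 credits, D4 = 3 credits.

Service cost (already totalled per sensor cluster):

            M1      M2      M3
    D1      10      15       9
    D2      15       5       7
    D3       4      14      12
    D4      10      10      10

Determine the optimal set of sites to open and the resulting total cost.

Open D2 and D3; minimum total cost 28.

For any fixed open set, each sensor cluster goes to its cheapest open site; total = fixed + service.
{D2, D3}: M1→D3 4, M2→D2 5, M3→D2 7. Service 16; fixed 12; total 28.
{D1, D2, D3}: service 16 + fixed 15 = 31
{D2, D3, D4}: M1→D3 4, M2→D2 5, M3→D2 7. Service 16; fixed 15; total 31.
{D1, D2, D3, D4}: service 16 + fixed 18 = 34
No other subset beats 28.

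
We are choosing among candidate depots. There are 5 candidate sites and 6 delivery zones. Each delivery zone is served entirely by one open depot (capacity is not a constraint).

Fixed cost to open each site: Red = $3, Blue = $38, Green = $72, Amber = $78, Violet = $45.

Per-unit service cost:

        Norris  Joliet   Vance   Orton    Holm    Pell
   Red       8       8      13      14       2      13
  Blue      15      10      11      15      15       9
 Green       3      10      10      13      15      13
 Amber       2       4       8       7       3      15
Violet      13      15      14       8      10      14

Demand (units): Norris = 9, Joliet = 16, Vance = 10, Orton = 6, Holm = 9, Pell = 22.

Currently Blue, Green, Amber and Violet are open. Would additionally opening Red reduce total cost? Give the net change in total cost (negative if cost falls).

Yes — net change −6 (cost falls by 6).

Current service cost with {Blue, Green, Amber, Violet}: 429.
Adding Red: each delivery zone re-picks its cheapest; new service cost 420, saving 9.
Extra fixed cost: 3. Net change = 3 − 9 = -6.
(Totals: 662 → 656.)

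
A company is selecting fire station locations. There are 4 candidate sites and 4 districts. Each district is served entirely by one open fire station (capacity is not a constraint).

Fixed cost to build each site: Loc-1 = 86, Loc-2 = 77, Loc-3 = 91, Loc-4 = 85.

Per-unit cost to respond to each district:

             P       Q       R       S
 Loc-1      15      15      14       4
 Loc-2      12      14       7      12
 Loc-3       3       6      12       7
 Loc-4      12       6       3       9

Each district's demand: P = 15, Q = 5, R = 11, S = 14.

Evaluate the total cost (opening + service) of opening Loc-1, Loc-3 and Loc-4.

Each district is assigned to its cheapest site among the open ones.
{Loc-1, Loc-3, Loc-4}: P→Loc-3 3·15=45, Q→Loc-3 6·5=30, R→Loc-4 3·11=33, S→Loc-1 4·14=56. Service 164; fixed 262; total 426.

Total cost: 426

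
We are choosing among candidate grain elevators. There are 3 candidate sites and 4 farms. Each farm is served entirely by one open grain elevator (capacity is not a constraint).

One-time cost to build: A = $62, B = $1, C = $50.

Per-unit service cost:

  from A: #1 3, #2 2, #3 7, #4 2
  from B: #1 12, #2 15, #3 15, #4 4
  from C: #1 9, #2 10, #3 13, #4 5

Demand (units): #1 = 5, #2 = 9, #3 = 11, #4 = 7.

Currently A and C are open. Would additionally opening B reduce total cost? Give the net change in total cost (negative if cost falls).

Current service cost with {A, C}: 124.
Adding B: each farm re-picks its cheapest; new service cost 124, saving 0.
Extra fixed cost: 1. Net change = 1 − 0 = 1.
(Totals: 236 → 237.)

No — net change +1 (cost rises by 1).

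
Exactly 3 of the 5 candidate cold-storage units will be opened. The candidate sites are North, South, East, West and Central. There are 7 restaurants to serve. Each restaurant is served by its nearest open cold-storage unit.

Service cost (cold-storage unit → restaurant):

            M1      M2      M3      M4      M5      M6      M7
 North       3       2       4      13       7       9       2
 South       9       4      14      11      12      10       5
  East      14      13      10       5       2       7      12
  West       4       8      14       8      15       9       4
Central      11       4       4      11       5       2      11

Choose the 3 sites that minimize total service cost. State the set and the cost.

With exactly 3 open, each restaurant uses its cheapest among the chosen.
{North, East, Central}: M1→North 3, M2→North 2, M3→North 4, M4→East 5, M5→East 2, M6→Central 2, M7→North 2. Service cost 20.
{North, South, East}: service cost 25
{North, East, West}: service cost 25
Among all 10 size-3 choices, {North, East, Central} is lowest.

Choose North, East and Central; total service cost 20.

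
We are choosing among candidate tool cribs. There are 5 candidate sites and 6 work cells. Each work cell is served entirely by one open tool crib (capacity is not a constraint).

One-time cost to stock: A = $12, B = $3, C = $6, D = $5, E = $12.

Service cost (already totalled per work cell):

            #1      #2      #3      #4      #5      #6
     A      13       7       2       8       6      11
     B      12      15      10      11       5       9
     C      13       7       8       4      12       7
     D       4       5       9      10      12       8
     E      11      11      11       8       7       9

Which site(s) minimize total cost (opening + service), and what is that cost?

Open B, C and D; minimum total cost 47.

For any fixed open set, each work cell goes to its cheapest open site; total = fixed + service.
{B, C, D}: #1→D 4, #2→D 5, #3→C 8, #4→C 4, #5→B 5, #6→C 7. Service 33; fixed 14; total 47.
{B, D}: service 41 + fixed 8 = 49
{A, D}: service 33 + fixed 17 = 50
{A, B, C, D, E}: #1→D 4, #2→D 5, #3→A 2, #4→C 4, #5→B 5, #6→C 7. Service 27; fixed 38; total 65.
No other subset beats 47.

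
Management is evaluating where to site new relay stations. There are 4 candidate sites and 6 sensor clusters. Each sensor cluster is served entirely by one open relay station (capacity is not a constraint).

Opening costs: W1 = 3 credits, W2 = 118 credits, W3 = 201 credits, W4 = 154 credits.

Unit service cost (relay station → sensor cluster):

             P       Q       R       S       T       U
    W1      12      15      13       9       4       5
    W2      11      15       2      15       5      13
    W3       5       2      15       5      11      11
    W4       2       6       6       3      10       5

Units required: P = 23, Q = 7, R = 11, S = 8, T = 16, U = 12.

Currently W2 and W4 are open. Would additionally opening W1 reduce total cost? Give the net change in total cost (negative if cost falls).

Current service cost with {W2, W4}: 274.
Adding W1: each sensor cluster re-picks its cheapest; new service cost 258, saving 16.
Extra fixed cost: 3. Net change = 3 − 16 = -13.
(Totals: 546 → 533.)

Yes — net change −13 (cost falls by 13).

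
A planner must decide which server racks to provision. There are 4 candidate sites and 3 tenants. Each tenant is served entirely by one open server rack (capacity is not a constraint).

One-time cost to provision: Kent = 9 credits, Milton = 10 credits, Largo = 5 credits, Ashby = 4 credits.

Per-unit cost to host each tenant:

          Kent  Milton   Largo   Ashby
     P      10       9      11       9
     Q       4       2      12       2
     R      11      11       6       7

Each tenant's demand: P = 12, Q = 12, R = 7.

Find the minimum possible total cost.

For any fixed open set, each tenant goes to its cheapest open site; total = fixed + service.
{Largo, Ashby}: P→Ashby 9·12=108, Q→Ashby 2·12=24, R→Largo 6·7=42. Service 174; fixed 9; total 183.
{Ashby}: P→Ashby 9·12=108, Q→Ashby 2·12=24, R→Ashby 7·7=49. Service 181; fixed 4; total 185.
{Milton, Largo}: service 174 + fixed 15 = 189
{Kent, Milton, Largo, Ashby}: P→Milton 9·12=108, Q→Milton 2·12=24, R→Largo 6·7=42. Service 174; fixed 28; total 202.
No other subset beats 183.

Minimum total cost: 183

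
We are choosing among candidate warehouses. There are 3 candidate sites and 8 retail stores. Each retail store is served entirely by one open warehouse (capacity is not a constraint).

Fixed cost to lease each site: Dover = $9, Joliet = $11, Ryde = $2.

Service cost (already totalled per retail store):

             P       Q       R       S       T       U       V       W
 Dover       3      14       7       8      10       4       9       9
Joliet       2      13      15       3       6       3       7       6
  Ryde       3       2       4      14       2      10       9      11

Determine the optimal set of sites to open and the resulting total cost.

For any fixed open set, each retail store goes to its cheapest open site; total = fixed + service.
{Joliet, Ryde}: P→Joliet 2, Q→Ryde 2, R→Ryde 4, S→Joliet 3, T→Ryde 2, U→Joliet 3, V→Joliet 7, W→Joliet 6. Service 29; fixed 13; total 42.
{Dover, Joliet, Ryde}: P→Joliet 2, Q→Ryde 2, R→Ryde 4, S→Joliet 3, T→Ryde 2, U→Joliet 3, V→Joliet 7, W→Joliet 6. Service 29; fixed 22; total 51.
{Dover, Ryde}: service 41 + fixed 11 = 52
{Ryde}: service 55 + fixed 2 = 57
(All 7 nonempty subsets were checked; Joliet and Ryde is lowest.)

Open Joliet and Ryde; minimum total cost 42.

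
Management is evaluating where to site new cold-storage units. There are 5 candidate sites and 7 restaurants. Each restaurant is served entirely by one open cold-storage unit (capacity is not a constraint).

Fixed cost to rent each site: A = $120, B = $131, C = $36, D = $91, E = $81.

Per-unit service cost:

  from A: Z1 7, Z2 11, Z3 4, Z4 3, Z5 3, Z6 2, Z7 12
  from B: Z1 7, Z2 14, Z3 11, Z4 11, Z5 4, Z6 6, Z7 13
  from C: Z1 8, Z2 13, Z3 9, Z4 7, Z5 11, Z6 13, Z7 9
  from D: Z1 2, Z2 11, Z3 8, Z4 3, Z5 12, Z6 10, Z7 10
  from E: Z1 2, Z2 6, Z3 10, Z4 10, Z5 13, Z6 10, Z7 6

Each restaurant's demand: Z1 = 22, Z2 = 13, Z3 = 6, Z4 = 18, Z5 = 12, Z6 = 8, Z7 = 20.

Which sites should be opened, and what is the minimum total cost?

Open A and E; minimum total cost 573.

For any fixed open set, each restaurant goes to its cheapest open site; total = fixed + service.
{A, E}: Z1→E 2·22=44, Z2→E 6·13=78, Z3→A 4·6=24, Z4→A 3·18=54, Z5→A 3·12=36, Z6→A 2·8=16, Z7→E 6·20=120. Service 372; fixed 201; total 573.
{A, C, E}: service 372 + fixed 237 = 609
{A, D, E}: service 372 + fixed 292 = 664
{A, B, C, D, E}: service 372 + fixed 459 = 831
No other subset beats 573.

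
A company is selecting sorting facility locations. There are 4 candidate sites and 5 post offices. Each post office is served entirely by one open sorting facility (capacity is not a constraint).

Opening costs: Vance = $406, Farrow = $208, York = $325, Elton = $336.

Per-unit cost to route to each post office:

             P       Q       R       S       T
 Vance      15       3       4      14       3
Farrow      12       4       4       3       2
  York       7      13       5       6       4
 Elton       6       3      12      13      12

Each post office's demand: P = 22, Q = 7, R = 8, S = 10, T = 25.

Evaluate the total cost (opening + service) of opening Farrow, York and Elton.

Total cost: 1134

Each post office is assigned to its cheapest site among the open ones.
{Farrow, York, Elton}: P→Elton 6·22=132, Q→Elton 3·7=21, R→Farrow 4·8=32, S→Farrow 3·10=30, T→Farrow 2·25=50. Service 265; fixed 869; total 1134.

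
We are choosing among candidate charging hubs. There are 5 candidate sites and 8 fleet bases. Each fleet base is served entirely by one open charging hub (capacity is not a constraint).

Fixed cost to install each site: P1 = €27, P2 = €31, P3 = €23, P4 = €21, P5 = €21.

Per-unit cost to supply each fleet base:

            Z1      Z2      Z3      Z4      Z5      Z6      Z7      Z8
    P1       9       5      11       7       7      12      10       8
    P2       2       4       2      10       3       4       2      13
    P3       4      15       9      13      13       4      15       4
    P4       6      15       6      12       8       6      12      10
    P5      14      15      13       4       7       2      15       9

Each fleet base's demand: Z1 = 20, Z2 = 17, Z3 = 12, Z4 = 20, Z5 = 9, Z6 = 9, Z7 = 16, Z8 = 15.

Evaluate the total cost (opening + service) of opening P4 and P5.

Each fleet base is assigned to its cheapest site among the open ones.
{P4, P5}: Z1→P4 6·20=120, Z2→P4 15·17=255, Z3→P4 6·12=72, Z4→P5 4·20=80, Z5→P5 7·9=63, Z6→P5 2·9=18, Z7→P4 12·16=192, Z8→P5 9·15=135. Service 935; fixed 42; total 977.

Total cost: 977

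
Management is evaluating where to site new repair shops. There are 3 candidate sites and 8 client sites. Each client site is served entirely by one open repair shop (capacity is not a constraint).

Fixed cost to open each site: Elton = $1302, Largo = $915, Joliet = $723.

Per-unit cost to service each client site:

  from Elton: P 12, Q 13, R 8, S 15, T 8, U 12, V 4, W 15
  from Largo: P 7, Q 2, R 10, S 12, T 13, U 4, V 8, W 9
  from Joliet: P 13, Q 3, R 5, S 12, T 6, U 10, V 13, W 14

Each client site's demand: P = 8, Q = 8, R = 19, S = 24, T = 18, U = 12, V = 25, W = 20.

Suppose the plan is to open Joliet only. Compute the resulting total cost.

Each client site is assigned to its cheapest site among the open ones.
{Joliet}: P→Joliet 13·8=104, Q→Joliet 3·8=24, R→Joliet 5·19=95, S→Joliet 12·24=288, T→Joliet 6·18=108, U→Joliet 10·12=120, V→Joliet 13·25=325, W→Joliet 14·20=280. Service 1344; fixed 723; total 2067.

Total cost: 2067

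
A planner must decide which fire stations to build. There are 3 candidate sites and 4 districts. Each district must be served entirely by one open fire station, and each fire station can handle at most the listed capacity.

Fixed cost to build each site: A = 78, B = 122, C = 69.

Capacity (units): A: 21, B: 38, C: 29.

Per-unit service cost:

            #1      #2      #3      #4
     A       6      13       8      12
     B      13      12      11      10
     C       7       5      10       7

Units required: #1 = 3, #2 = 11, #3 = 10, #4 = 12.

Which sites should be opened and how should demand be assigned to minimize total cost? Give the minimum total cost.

Open {A, C}: #1→A 6·3=18, #2→C 5·11=55, #3→A 8·10=80, #4→C 7·12=84.
Loads: A carries 13/21, C carries 23/29. Service 237; fixed 147; total 384.
Next best feasible plan costs 387.

Minimum total cost: 384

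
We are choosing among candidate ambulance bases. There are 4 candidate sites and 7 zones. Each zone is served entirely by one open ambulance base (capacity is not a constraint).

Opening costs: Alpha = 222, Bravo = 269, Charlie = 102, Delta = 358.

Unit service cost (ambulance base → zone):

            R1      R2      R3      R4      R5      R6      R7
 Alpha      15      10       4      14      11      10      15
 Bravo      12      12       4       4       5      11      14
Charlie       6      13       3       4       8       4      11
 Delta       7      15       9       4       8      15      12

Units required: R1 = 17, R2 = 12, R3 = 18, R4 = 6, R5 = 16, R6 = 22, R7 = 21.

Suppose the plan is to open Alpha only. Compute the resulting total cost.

Each zone is assigned to its cheapest site among the open ones.
{Alpha}: R1→Alpha 15·17=255, R2→Alpha 10·12=120, R3→Alpha 4·18=72, R4→Alpha 14·6=84, R5→Alpha 11·16=176, R6→Alpha 10·22=220, R7→Alpha 15·21=315. Service 1242; fixed 222; total 1464.

Total cost: 1464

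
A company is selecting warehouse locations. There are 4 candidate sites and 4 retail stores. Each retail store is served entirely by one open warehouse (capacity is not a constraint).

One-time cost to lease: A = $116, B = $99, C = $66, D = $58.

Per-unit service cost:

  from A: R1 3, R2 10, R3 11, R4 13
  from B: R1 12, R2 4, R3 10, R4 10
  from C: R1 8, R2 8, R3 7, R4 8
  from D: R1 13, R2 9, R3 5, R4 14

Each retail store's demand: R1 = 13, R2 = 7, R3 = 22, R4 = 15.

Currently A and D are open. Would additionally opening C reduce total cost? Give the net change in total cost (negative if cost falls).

Yes — net change −16 (cost falls by 16).

Current service cost with {A, D}: 407.
Adding C: each retail store re-picks its cheapest; new service cost 325, saving 82.
Extra fixed cost: 66. Net change = 66 − 82 = -16.
(Totals: 581 → 565.)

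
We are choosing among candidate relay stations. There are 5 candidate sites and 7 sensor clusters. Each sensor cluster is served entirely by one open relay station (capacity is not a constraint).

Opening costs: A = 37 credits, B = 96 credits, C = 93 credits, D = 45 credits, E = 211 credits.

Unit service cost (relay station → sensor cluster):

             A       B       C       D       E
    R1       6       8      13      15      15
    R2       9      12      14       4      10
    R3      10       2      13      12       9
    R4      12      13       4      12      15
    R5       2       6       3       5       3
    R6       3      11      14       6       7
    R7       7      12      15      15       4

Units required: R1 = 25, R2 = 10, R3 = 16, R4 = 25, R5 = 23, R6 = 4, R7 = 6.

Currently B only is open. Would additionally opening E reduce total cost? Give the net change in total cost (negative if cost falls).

No — net change +58 (cost rises by 58).

Current service cost with {B}: 931.
Adding E: each sensor cluster re-picks its cheapest; new service cost 778, saving 153.
Extra fixed cost: 211. Net change = 211 − 153 = 58.
(Totals: 1027 → 1085.)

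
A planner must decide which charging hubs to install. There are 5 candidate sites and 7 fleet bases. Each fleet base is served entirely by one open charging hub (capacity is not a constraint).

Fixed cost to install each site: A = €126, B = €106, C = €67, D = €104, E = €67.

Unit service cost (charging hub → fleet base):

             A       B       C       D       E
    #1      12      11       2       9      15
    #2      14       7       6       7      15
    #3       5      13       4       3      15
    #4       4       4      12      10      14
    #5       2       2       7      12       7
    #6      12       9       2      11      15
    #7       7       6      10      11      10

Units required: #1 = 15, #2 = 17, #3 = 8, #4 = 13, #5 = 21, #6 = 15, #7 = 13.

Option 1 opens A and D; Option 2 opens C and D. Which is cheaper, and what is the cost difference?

Option 2 is cheaper by 94.

Option 1: {A, D}: #1→D 9·15=135, #2→D 7·17=119, #3→D 3·8=24, #4→A 4·13=52, #5→A 2·21=42, #6→D 11·15=165, #7→A 7·13=91. Service 628; fixed 230; total 858.
Option 2: {C, D}: #1→C 2·15=30, #2→C 6·17=102, #3→D 3·8=24, #4→D 10·13=130, #5→C 7·21=147, #6→C 2·15=30, #7→C 10·13=130. Service 593; fixed 171; total 764.
Difference: |858 − 764| = 94.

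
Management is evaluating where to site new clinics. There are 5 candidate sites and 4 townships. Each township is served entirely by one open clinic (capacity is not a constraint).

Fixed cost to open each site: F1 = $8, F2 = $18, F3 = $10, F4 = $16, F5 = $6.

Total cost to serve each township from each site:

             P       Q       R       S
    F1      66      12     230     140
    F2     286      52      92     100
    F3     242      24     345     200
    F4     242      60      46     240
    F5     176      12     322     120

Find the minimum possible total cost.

For any fixed open set, each township goes to its cheapest open site; total = fixed + service.
{F1, F2, F4}: P→F1 66, Q→F1 12, R→F4 46, S→F2 100. Service 224; fixed 42; total 266.
{F1, F2, F4, F5}: service 224 + fixed 48 = 272
{F1, F4, F5}: P→F1 66, Q→F1 12, R→F4 46, S→F5 120. Service 244; fixed 30; total 274.
{F1, F2, F3, F4, F5}: P→F1 66, Q→F1 12, R→F4 46, S→F2 100. Service 224; fixed 58; total 282.
No other subset beats 266.

Minimum total cost: 266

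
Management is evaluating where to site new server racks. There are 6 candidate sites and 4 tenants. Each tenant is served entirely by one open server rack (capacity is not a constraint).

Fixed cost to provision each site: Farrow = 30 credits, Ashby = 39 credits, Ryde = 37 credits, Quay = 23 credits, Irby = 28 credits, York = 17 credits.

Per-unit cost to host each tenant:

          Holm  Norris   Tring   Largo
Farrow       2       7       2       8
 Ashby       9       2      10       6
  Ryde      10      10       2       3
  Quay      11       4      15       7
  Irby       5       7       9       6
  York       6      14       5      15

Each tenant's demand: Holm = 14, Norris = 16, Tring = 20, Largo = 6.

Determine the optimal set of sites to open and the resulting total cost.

For any fixed open set, each tenant goes to its cheapest open site; total = fixed + service.
{Farrow, Ashby}: Holm→Farrow 2·14=28, Norris→Ashby 2·16=32, Tring→Farrow 2·20=40, Largo→Ashby 6·6=36. Service 136; fixed 69; total 205.
{Farrow, Ashby, York}: Holm→Farrow 2·14=28, Norris→Ashby 2·16=32, Tring→Farrow 2·20=40, Largo→Ashby 6·6=36. Service 136; fixed 86; total 222.
{Farrow, Ashby, Ryde}: service 118 + fixed 106 = 224
{Farrow, Ashby, Ryde, Quay, Irby, York}: service 118 + fixed 174 = 292
No other subset beats 205.

Open Farrow and Ashby; minimum total cost 205.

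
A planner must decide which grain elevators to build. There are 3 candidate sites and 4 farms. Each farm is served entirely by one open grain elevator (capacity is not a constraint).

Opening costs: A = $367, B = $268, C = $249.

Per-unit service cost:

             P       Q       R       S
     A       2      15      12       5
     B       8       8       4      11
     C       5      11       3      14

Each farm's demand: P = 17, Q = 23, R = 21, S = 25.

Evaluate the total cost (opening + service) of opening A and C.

Each farm is assigned to its cheapest site among the open ones.
{A, C}: P→A 2·17=34, Q→C 11·23=253, R→C 3·21=63, S→A 5·25=125. Service 475; fixed 616; total 1091.

Total cost: 1091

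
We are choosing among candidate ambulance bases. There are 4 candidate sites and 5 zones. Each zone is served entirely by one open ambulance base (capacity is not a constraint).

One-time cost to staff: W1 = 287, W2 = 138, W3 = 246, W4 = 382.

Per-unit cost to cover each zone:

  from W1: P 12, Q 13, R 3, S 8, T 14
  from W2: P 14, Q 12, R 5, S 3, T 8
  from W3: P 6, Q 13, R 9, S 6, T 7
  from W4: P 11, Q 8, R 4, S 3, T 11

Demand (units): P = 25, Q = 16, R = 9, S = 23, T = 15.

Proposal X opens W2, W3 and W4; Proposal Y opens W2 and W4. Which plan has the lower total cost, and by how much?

Proposal X: {W2, W3, W4}: P→W3 6·25=150, Q→W4 8·16=128, R→W4 4·9=36, S→W2 3·23=69, T→W3 7·15=105. Service 488; fixed 766; total 1254.
Proposal Y: {W2, W4}: P→W4 11·25=275, Q→W4 8·16=128, R→W4 4·9=36, S→W2 3·23=69, T→W2 8·15=120. Service 628; fixed 520; total 1148.
Difference: |1254 − 1148| = 106.

Proposal Y is cheaper by 106.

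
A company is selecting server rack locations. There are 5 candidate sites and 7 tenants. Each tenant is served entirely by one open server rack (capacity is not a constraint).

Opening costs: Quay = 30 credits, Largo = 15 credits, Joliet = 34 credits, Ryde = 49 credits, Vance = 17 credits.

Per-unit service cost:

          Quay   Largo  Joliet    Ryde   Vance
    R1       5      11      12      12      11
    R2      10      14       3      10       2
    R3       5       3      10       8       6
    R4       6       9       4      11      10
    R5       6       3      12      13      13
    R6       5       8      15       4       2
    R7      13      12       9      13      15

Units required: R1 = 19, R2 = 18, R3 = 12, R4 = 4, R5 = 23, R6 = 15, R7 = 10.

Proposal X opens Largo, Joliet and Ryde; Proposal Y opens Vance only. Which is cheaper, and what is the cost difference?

Proposal X is cheaper by 221.

Proposal X: {Largo, Joliet, Ryde}: R1→Largo 11·19=209, R2→Joliet 3·18=54, R3→Largo 3·12=36, R4→Joliet 4·4=16, R5→Largo 3·23=69, R6→Ryde 4·15=60, R7→Joliet 9·10=90. Service 534; fixed 98; total 632.
Proposal Y: {Vance}: R1→Vance 11·19=209, R2→Vance 2·18=36, R3→Vance 6·12=72, R4→Vance 10·4=40, R5→Vance 13·23=299, R6→Vance 2·15=30, R7→Vance 15·10=150. Service 836; fixed 17; total 853.
Difference: |632 − 853| = 221.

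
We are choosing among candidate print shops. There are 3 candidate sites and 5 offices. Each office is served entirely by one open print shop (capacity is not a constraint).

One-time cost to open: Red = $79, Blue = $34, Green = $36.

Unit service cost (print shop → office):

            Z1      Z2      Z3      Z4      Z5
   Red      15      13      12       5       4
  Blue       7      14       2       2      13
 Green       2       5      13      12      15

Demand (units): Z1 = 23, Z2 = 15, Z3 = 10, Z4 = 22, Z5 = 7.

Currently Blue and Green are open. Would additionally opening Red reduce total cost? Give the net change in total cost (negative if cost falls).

No — net change +16 (cost rises by 16).

Current service cost with {Blue, Green}: 276.
Adding Red: each office re-picks its cheapest; new service cost 213, saving 63.
Extra fixed cost: 79. Net change = 79 − 63 = 16.
(Totals: 346 → 362.)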